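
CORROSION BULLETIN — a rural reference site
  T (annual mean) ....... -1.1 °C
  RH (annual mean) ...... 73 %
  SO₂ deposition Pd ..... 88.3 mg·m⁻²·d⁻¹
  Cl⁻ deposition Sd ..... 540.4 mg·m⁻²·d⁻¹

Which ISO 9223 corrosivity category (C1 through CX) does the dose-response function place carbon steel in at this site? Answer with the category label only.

C4

carbon steel: temperature factor f = +0.150·(-11.1) = -1.6650
  sulphur-dioxide contribution → 14.82 μm/a
  chloride contribution → 53.7 μm/a
  ⇒ r_corr(carbon steel) = 68.52 μm/a
ISO 9223 Table 2 (carbon steel): 50 < 68.5 ≤ 80 μm/a ⇒ C4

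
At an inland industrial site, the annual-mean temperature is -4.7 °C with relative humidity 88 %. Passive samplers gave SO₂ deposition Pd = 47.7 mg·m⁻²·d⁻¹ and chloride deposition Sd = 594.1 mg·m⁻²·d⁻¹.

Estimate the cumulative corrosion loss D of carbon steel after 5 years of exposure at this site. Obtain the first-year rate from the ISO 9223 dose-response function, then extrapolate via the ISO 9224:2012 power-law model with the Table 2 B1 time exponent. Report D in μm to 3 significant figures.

carbon steel: T≤10 °C ⇒ hinge +0.150·(-4.7−10) = -2.2050
  sulphur-dioxide contribution → 8.463 μm/a
  chloride contribution → 80.9 μm/a
  total first-year rate 89.36 μm/a
Power-law: D(5) = r_corr · 5^0.523
  D(5) = 89.36 × 5^0.523 = 89.36 × 2.32 = 207.4 μm

D(5) = 207 μm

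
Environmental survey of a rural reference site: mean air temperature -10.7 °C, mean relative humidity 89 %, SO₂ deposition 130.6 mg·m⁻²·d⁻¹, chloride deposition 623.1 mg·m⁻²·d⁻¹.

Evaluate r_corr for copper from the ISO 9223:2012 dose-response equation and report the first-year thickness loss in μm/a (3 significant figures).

r_corr = 1.11 μm/a

copper: temperature factor f = +0.126·(-20.7) = -2.6082
  sulphur-dioxide contribution → 0.2643 μm/a
  chloride contribution → 0.8492 μm/a
  ⇒ r_corr(copper) = 1.114 μm/a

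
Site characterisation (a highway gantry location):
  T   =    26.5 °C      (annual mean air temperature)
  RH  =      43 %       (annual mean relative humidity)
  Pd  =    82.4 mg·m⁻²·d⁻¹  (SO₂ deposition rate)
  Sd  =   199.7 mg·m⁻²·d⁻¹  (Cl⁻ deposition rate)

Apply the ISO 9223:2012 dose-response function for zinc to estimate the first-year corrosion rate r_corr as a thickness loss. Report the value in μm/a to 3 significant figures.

r_corr = 5.01 μm/a

zinc: temperature factor f = -0.071·(16.5) = -1.1715
  Pd branch = 0.0129·Pd^0.44·e^(0.046·RH+f) = 0.2013 μm/a
  Sd branch = 0.0175·Sd^0.57·e^(0.008·RH+0.085·T) = 4.807 μm/a
  r_corr = 0.2013 + 4.807 = 5.009 μm/a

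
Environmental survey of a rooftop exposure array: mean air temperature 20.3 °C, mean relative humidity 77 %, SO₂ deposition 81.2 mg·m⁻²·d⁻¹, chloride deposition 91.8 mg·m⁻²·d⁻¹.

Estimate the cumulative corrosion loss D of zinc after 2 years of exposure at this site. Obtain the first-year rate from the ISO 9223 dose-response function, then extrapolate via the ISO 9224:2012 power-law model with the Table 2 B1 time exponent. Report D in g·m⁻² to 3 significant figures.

D(2) = 48.6 g·m⁻²

zinc: temperature factor f = -0.071·(10.3) = -0.7313
  sulphur-dioxide contribution → 1.484 μm/a
  chloride contribution → 2.392 μm/a
  total first-year rate 3.876 μm/a
Long-term exponent b (ISO 9224 Table 2, B1) = 0.813
  D(2) = 3.876 × 2^0.813 = 3.876 × 1.757 = 6.81 μm
  Mass loss = 6.81 μm × 7.14 g/cm³ = 48.62 g·m⁻²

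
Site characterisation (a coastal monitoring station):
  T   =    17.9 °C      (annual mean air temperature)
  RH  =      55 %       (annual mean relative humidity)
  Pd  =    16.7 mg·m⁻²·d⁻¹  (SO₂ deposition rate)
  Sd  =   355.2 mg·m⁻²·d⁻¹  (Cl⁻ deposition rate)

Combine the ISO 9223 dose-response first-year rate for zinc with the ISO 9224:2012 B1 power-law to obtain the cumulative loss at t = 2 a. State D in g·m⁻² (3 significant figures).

zinc: T>10 °C ⇒ hinge -0.071·(17.9−10) = -0.5609
  SO₂ term: 0.0129·16.7^0.44·exp(0.046·55-0.5609) = 0.319
  Sd branch = 0.0175·Sd^0.57·e^(0.008·RH+0.085·T) = 3.537 μm/a
  r_corr = 0.319 + 3.537 = 3.856 μm/a
Long-term exponent b (ISO 9224 Table 2, B1) = 0.813
  D(2) = 3.856 × 2^0.813 = 3.856 × 1.757 = 6.775 μm
  Mass loss = 6.775 μm × 7.14 g/cm³ = 48.37 g·m⁻²

D(2) = 48.4 g·m⁻²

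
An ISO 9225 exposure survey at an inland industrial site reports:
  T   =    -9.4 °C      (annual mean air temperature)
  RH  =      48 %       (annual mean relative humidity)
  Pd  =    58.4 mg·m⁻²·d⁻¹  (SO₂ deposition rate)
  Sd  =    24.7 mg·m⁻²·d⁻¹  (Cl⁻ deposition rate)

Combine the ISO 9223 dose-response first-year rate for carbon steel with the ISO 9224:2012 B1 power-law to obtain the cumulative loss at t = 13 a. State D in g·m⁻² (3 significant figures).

D(13) = 138 g·m⁻²

carbon steel: f(T) = +0.150·(T−10) [T≤10 °C] = -2.9100
  sulphur-dioxide contribution → 2.088 μm/a
  chloride contribution → 2.493 μm/a
  total first-year rate 4.58 μm/a
ISO 9224: D(t) = r_corr · t^b with b = 0.523 (carbon steel, B1)
  D(13) = 4.58 × 13^0.523 = 4.58 × 3.825 = 17.52 μm
  Mass loss = 17.52 μm × 7.85 g/cm³ = 137.5 g·m⁻²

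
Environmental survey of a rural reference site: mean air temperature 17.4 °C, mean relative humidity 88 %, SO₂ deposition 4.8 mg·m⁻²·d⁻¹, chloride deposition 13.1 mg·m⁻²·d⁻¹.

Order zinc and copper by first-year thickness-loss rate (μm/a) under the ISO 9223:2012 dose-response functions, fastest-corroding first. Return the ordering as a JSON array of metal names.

zinc: T>10 °C ⇒ hinge -0.071·(17.4−10) = -0.5254
  Pd branch = 0.0129·Pd^0.44·e^(0.046·RH+f) = 0.8713 μm/a
  Cl⁻ term: 0.0175·13.1^0.57·exp(0.008·88+0.085·17.4) = 0.6729
  r_corr = 0.8713 + 0.6729 = 1.544 μm/a
copper: T>10 °C ⇒ hinge -0.080·(17.4−10) = -0.5920
  Pd branch = 0.0053·Pd^0.26·e^(0.059·RH+f) = 0.7928 μm/a
  Sd branch = 0.01025·Sd^0.27·e^(0.036·RH+0.049·T) = 1.144 μm/a
  r_corr = 0.7928 + 1.144 = 1.937 μm/a
Ordering by μm/a: copper (1.94) > zinc (1.54)

["copper", "zinc"]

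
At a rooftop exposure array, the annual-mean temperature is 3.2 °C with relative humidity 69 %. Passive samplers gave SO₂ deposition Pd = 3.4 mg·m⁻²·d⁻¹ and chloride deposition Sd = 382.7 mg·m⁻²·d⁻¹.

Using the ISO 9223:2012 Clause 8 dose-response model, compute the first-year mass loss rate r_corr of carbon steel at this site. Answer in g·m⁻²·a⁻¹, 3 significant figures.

carbon steel: temperature factor f = +0.150·(-6.8) = -1.0200
  sulphur-dioxide contribution → 4.794 μm/a
  chloride contribution → 45.13 μm/a
  total first-year rate 49.92 μm/a
Convert to mass loss: 49.92 μm/a × 7.85 g/cm³ = 391.9 g·m⁻²·a⁻¹

r_corr = 392 g·m⁻²·a⁻¹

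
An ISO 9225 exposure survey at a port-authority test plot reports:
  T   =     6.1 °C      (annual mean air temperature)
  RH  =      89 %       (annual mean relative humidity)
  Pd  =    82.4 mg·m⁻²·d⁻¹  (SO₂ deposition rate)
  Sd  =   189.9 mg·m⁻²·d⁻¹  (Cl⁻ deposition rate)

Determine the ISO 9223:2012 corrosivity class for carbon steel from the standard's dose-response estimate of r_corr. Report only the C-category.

carbon steel: T≤10 °C ⇒ hinge +0.150·(6.1−10) = -0.5850
  sulphur-dioxide contribution → 57.97 μm/a
  chloride contribution → 63.5 μm/a
  total first-year rate 121.5 μm/a
121 μm/a falls in (80, 200] for carbon steel → category C5

C5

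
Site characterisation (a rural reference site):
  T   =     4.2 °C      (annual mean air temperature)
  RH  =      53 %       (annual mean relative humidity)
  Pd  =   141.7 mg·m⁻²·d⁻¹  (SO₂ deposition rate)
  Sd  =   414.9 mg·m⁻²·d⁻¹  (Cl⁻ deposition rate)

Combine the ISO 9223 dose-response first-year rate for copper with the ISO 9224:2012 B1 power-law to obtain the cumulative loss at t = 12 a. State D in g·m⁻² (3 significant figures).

D(12) = 30.2 g·m⁻²

copper: temperature factor f = +0.126·(-5.8) = -0.7308
  SO₂ term: 0.0053·141.7^0.26·exp(0.059·53-0.7308) = 0.211
  Cl⁻ term: 0.01025·414.9^0.27·exp(0.036·53+0.049·4.2) = 0.4321
  r_corr = 0.211 + 0.4321 = 0.6431 μm/a
ISO 9224: D(t) = r_corr · t^b with b = 0.667 (copper, B1)
  D(12) = 0.6431 × 12^0.667 = 0.6431 × 5.246 = 3.374 μm
  Mass loss = 3.374 μm × 8.96 g/cm³ = 30.23 g·m⁻²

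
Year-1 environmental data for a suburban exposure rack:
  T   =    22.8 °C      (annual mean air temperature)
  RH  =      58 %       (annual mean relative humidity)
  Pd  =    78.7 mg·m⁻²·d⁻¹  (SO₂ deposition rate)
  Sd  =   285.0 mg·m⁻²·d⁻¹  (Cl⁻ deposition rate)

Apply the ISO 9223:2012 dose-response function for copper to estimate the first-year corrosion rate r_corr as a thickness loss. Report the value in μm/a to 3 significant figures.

copper: temperature factor f = -0.080·(12.8) = -1.0240
  Pd branch = 0.0053·Pd^0.26·e^(0.059·RH+f) = 0.1814 μm/a
  Cl⁻ term: 0.01025·285.0^0.27·exp(0.036·58+0.049·22.8) = 1.163
  r_corr = 0.1814 + 1.163 = 1.344 μm/a

r_corr = 1.34 μm/a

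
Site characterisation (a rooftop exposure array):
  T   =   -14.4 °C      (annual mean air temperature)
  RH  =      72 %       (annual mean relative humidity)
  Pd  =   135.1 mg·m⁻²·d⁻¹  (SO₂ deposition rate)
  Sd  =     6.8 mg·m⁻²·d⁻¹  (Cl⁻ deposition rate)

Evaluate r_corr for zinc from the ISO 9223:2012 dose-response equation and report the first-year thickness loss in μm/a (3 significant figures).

r_corr = 1.24 μm/a

zinc: T≤10 °C ⇒ hinge +0.038·(-14.4−10) = -0.9272
  sulphur-dioxide contribution → 1.213 μm/a
  chloride contribution → 0.0273 μm/a
  total first-year rate 1.24 μm/a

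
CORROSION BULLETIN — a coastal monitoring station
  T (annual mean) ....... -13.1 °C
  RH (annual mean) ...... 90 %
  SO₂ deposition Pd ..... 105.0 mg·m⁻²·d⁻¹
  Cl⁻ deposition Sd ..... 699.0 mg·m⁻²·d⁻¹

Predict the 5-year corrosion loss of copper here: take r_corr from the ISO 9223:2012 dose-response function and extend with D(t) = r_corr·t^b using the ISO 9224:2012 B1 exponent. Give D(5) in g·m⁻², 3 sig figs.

D(5) = 26.3 g·m⁻²

copper: f(T) = +0.126·(T−10) [T≤10 °C] = -2.9106
  Pd branch = 0.0053·Pd^0.26·e^(0.059·RH+f) = 0.1958 μm/a
  Cl⁻ term: 0.01025·699.0^0.27·exp(0.036·90+0.049·-13.1) = 0.8074
  r_corr = 0.1958 + 0.8074 = 1.003 μm/a
Power-law: D(5) = r_corr · 5^0.667
  D(5) = 1.003 × 5^0.667 = 1.003 × 2.926 = 2.935 μm
  Mass loss = 2.935 μm × 8.96 g/cm³ = 26.3 g·m⁻²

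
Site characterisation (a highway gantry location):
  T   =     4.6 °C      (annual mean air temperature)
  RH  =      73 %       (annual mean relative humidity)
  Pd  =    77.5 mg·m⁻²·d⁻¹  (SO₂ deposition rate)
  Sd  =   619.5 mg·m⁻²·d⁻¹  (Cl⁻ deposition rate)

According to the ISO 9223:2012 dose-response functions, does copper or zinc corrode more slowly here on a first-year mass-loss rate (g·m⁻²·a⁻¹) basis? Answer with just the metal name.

copper

copper: temperature factor f = +0.126·(-5.4) = -0.6804
  sulphur-dioxide contribution → 0.6173 μm/a
  chloride contribution → 1.009 μm/a
  ⇒ r_corr(copper) = 1.626 μm/a
  mass loss = 1.626 μm/a × 8.96 g/cm³ = 14.57 g·m⁻²·a⁻¹
zinc: temperature factor f = +0.038·(-5.4) = -0.2052
  sulphur-dioxide contribution → 2.047 μm/a
  chloride contribution → 1.811 μm/a
  ⇒ r_corr(zinc) = 3.858 μm/a
  mass loss = 3.858 μm/a × 7.14 g/cm³ = 27.55 g·m⁻²·a⁻¹
Ordering by g·m⁻²·a⁻¹: zinc (27.5) > copper (14.6)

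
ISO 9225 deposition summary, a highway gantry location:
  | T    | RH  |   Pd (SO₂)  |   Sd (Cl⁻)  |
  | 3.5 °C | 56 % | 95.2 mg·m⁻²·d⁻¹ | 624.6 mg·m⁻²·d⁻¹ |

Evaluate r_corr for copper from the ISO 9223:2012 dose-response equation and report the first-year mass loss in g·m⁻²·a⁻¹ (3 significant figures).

copper: T≤10 °C ⇒ hinge +0.126·(3.5−10) = -0.8190
  sulphur-dioxide contribution → 0.2079 μm/a
  chloride contribution → 0.5195 μm/a
  total first-year rate 0.7274 μm/a
Convert to mass loss: 0.7274 μm/a × 8.96 g/cm³ = 6.518 g·m⁻²·a⁻¹

r_corr = 6.52 g·m⁻²·a⁻¹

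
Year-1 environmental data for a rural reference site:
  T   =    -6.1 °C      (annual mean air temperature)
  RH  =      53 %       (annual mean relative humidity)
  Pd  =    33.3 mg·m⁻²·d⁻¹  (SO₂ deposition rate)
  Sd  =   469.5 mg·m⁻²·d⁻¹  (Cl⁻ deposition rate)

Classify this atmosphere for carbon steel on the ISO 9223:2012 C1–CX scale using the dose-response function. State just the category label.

carbon steel: temperature factor f = +0.150·(-16.1) = -2.4150
  SO₂ term: 1.77·33.3^0.52·exp(0.02·53-2.4150) = 2.826
  Cl⁻ term: 0.102·469.5^0.62·exp(0.033·53+0.04·-6.1) = 20.83
  sum: 2.826 + 20.83 → r_corr = 23.65 μm/a
Category bounds: 1.3…25 μm/a bracket r_corr ⇒ C2

C2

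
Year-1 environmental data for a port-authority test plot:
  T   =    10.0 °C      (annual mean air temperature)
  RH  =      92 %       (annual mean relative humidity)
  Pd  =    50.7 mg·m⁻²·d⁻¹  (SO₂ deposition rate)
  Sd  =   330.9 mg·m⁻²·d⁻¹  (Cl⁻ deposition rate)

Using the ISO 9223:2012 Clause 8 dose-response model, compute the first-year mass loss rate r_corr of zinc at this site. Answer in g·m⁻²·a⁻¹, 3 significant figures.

r_corr = 52.3 g·m⁻²·a⁻¹

zinc: T≤10 °C ⇒ hinge +0.038·(10.0−10) = +0.0000
  SO₂ term: 0.0129·50.7^0.44·exp(0.046·92+0.0000) = 4.997
  Cl⁻ term: 0.0175·330.9^0.57·exp(0.008·92+0.085·10.0) = 2.334
  r_corr = 4.997 + 2.334 = 7.331 μm/a
Convert to mass loss: 7.331 μm/a × 7.14 g/cm³ = 52.34 g·m⁻²·a⁻¹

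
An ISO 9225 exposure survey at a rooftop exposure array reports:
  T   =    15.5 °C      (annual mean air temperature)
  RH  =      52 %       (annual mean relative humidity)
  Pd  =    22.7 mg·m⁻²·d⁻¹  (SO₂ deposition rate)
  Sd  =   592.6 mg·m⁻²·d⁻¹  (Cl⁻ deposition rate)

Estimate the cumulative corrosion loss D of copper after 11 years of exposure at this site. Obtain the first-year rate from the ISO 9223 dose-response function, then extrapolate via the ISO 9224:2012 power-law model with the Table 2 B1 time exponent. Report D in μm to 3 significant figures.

copper: temperature factor f = -0.080·(5.5) = -0.4400
  SO₂ term: 0.0053·22.7^0.26·exp(0.059·52-0.4400) = 0.1653
  Sd branch = 0.01025·Sd^0.27·e^(0.036·RH+0.049·T) = 0.7984 μm/a
  r_corr = 0.1653 + 0.7984 = 0.9637 μm/a
Power-law: D(11) = r_corr · 11^0.667
  D(11) = 0.9637 × 11^0.667 = 0.9637 × 4.95 = 4.77 μm

D(11) = 4.77 μm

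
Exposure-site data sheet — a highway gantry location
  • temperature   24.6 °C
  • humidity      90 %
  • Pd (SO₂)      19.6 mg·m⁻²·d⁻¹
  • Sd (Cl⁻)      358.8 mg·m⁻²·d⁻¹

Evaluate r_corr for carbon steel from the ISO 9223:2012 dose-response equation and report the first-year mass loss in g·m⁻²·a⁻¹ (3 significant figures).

carbon steel: T>10 °C ⇒ hinge -0.054·(24.6−10) = -0.7884
  sulphur-dioxide contribution → 22.87 μm/a
  chloride contribution → 204.1 μm/a
  total first-year rate 227 μm/a
Convert to mass loss: 227 μm/a × 7.85 g/cm³ = 1782 g·m⁻²·a⁻¹

r_corr = 1.78e+03 g·m⁻²·a⁻¹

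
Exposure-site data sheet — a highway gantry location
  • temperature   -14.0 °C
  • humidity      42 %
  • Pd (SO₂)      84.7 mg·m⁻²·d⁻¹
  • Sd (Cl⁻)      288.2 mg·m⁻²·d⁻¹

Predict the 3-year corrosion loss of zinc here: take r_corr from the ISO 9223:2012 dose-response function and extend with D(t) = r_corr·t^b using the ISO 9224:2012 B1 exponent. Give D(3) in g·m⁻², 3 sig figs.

D(3) = 7.68 g·m⁻²

zinc: f(T) = +0.038·(T−10) [T≤10 °C] = -0.9120
  sulphur-dioxide contribution → 0.2523 μm/a
  chloride contribution → 0.188 μm/a
  total first-year rate 0.4403 μm/a
ISO 9224: D(t) = r_corr · t^b with b = 0.813 (zinc, B1)
  D(3) = 0.4403 × 3^0.813 = 0.4403 × 2.443 = 1.076 μm
  Mass loss = 1.076 μm × 7.14 g/cm³ = 7.679 g·m⁻²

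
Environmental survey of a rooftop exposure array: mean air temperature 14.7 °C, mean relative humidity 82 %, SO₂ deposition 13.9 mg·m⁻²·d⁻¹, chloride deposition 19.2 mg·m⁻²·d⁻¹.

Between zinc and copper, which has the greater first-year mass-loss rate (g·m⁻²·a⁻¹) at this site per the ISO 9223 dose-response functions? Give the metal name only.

copper

zinc: temperature factor f = -0.071·(4.7) = -0.3337
  Pd branch = 0.0129·Pd^0.44·e^(0.046·RH+f) = 1.279 μm/a
  Sd branch = 0.0175·Sd^0.57·e^(0.008·RH+0.085·T) = 0.634 μm/a
  r_corr = 1.279 + 0.634 = 1.913 μm/a
  mass loss = 1.913 μm/a × 7.14 g/cm³ = 13.66 g·m⁻²·a⁻¹
copper: f(T) = -0.080·(T−10) [T>10 °C] = -0.3760
  SO₂ term: 0.0053·13.9^0.26·exp(0.059·82-0.3760) = 0.9105
  Sd branch = 0.01025·Sd^0.27·e^(0.036·RH+0.049·T) = 0.8955 μm/a
  r_corr = 0.9105 + 0.8955 = 1.806 μm/a
  mass loss = 1.806 μm/a × 8.96 g/cm³ = 16.18 g·m⁻²·a⁻¹
Ordering by g·m⁻²·a⁻¹: copper (16.2) > zinc (13.7)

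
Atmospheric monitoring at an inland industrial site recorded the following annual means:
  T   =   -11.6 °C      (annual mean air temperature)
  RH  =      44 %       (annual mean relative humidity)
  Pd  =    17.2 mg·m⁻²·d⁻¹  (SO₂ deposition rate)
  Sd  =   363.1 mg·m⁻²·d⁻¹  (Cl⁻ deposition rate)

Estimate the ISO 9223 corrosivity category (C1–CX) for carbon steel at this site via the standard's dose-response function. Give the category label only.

C2

carbon steel: f(T) = +0.150·(T−10) [T≤10 °C] = -3.2400
  sulphur-dioxide contribution → 0.7337 μm/a
  chloride contribution → 10.59 μm/a
  total first-year rate 11.32 μm/a
Category bounds: 1.3…25 μm/a bracket r_corr ⇒ C2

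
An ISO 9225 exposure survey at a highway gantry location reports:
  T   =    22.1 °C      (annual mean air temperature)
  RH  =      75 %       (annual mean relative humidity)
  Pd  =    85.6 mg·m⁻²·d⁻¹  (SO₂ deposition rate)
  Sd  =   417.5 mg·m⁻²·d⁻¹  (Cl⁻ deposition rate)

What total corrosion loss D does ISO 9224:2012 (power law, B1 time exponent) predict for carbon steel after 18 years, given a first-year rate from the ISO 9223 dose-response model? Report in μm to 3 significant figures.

D(18) = 750 μm

carbon steel: f(T) = -0.054·(T−10) [T>10 °C] = -0.6534
  SO₂ term: 1.77·85.6^0.52·exp(0.02·75-0.6534) = 41.74
  Cl⁻ term: 0.102·417.5^0.62·exp(0.033·75+0.04·22.1) = 123.7
  r_corr = 41.74 + 123.7 = 165.4 μm/a
Power-law: D(18) = r_corr · 18^0.523
  D(18) = 165.4 × 18^0.523 = 165.4 × 4.534 = 749.9 μm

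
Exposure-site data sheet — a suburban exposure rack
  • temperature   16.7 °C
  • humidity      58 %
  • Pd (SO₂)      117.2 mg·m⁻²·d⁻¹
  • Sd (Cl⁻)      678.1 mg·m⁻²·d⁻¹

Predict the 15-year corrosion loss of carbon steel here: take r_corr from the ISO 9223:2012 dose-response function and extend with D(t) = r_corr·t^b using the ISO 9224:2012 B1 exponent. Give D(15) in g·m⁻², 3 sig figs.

D(15) = 4.00e+03 g·m⁻²

carbon steel: temperature factor f = -0.054·(6.7) = -0.3618
  SO₂ term: 1.77·117.2^0.52·exp(0.02·58-0.3618) = 46.82
  Sd branch = 0.102·Sd^0.62·e^(0.033·RH+0.04·T) = 76.8 μm/a
  sum: 46.82 + 76.8 → r_corr = 123.6 μm/a
ISO 9224: D(t) = r_corr · t^b with b = 0.523 (carbon steel, B1)
  D(15) = 123.6 × 15^0.523 = 123.6 × 4.122 = 509.6 μm
  Mass loss = 509.6 μm × 7.85 g/cm³ = 4000 g·m⁻²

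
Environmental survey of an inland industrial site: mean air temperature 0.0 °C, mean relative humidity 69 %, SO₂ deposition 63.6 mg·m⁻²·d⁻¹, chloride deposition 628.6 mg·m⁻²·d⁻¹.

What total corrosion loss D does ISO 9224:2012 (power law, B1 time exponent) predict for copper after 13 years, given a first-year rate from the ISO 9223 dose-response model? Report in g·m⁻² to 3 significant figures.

D(13) = 47.6 g·m⁻²

copper: T≤10 °C ⇒ hinge +0.126·(0.0−10) = -1.2600
  sulphur-dioxide contribution → 0.2594 μm/a
  chloride contribution → 0.7 μm/a
  ⇒ r_corr(copper) = 0.9594 μm/a
ISO 9224: D(t) = r_corr · t^b with b = 0.667 (copper, B1)
  D(13) = 0.9594 × 13^0.667 = 0.9594 × 5.534 = 5.309 μm
  Mass loss = 5.309 μm × 8.96 g/cm³ = 47.57 g·m⁻²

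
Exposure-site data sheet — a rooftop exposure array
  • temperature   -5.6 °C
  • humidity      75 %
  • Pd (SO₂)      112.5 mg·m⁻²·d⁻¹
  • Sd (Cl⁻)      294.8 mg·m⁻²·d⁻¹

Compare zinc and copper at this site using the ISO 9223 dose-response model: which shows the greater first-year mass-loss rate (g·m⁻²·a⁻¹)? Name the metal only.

zinc

zinc: temperature factor f = +0.038·(-15.6) = -0.5928
  sulphur-dioxide contribution → 1.795 μm/a
  chloride contribution → 0.5064 μm/a
  ⇒ r_corr(zinc) = 2.301 μm/a
  mass loss = 2.301 μm/a × 7.14 g/cm³ = 16.43 g·m⁻²·a⁻¹
copper: temperature factor f = +0.126·(-15.6) = -1.9656
  sulphur-dioxide contribution → 0.2117 μm/a
  chloride contribution → 0.5382 μm/a
  ⇒ r_corr(copper) = 0.7499 μm/a
  mass loss = 0.7499 μm/a × 8.96 g/cm³ = 6.719 g·m⁻²·a⁻¹
Ordering by g·m⁻²·a⁻¹: zinc (16.4) > copper (6.72)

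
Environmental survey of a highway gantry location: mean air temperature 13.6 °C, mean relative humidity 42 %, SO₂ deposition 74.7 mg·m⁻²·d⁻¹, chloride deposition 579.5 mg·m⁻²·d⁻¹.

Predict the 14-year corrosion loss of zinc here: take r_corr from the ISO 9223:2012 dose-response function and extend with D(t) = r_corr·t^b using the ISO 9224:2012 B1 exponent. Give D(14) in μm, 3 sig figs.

zinc: T>10 °C ⇒ hinge -0.071·(13.6−10) = -0.2556
  sulphur-dioxide contribution → 0.4602 μm/a
  chloride contribution → 2.924 μm/a
  ⇒ r_corr(zinc) = 3.384 μm/a
Long-term exponent b (ISO 9224 Table 2, B1) = 0.813
  D(14) = 3.384 × 14^0.813 = 3.384 × 8.547 = 28.92 μm

D(14) = 28.9 μm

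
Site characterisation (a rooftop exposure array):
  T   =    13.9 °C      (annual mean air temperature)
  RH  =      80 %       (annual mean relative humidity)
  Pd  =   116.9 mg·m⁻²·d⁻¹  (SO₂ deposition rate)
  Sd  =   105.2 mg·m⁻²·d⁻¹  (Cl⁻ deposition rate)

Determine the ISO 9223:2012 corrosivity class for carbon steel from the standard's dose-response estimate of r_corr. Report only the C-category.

carbon steel: T>10 °C ⇒ hinge -0.054·(13.9−10) = -0.2106
  SO₂ term: 1.77·116.9^0.52·exp(0.02·80-0.2106) = 84.46
  Cl⁻ term: 0.102·105.2^0.62·exp(0.033·80+0.04·13.9) = 44.69
  r_corr = 84.46 + 44.69 = 129.2 μm/a
ISO 9223 Table 2 (carbon steel): 80 < 129 ≤ 200 μm/a ⇒ C5

C5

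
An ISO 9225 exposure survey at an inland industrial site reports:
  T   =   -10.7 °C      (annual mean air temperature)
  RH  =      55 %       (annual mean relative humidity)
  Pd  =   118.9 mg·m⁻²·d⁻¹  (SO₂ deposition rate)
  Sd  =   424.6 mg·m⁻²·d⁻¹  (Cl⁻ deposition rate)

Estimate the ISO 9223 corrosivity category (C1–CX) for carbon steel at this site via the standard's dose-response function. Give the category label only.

carbon steel: temperature factor f = +0.150·(-20.7) = -3.1050
  SO₂ term: 1.77·118.9^0.52·exp(0.02·55-3.1050) = 2.86
  Sd branch = 0.102·Sd^0.62·e^(0.033·RH+0.04·T) = 17.39 μm/a
  sum: 2.86 + 17.39 → r_corr = 20.25 μm/a
ISO 9223 Table 2 (carbon steel): 1.3 < 20.3 ≤ 25 μm/a ⇒ C2

C2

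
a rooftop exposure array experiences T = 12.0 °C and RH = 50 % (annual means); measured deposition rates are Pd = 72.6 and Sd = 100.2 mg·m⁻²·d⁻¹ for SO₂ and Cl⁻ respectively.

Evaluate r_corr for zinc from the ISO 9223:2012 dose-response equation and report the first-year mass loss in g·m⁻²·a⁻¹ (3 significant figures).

zinc: T>10 °C ⇒ hinge -0.071·(12.0−10) = -0.1420
  SO₂ term: 0.0129·72.6^0.44·exp(0.046·50-0.1420) = 0.7355
  Sd branch = 0.0175·Sd^0.57·e^(0.008·RH+0.085·T) = 1.001 μm/a
  r_corr = 0.7355 + 1.001 = 1.736 μm/a
Convert to mass loss: 1.736 μm/a × 7.14 g/cm³ = 12.4 g·m⁻²·a⁻¹

r_corr = 12.4 g·m⁻²·a⁻¹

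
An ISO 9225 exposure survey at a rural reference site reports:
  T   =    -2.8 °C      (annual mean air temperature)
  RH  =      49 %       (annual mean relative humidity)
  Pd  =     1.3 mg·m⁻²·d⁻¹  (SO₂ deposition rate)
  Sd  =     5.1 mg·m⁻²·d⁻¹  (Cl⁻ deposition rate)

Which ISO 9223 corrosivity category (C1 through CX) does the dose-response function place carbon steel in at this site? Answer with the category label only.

carbon steel: temperature factor f = +0.150·(-12.8) = -1.9200
  sulphur-dioxide contribution → 0.7925 μm/a
  chloride contribution → 1.262 μm/a
  ⇒ r_corr(carbon steel) = 2.054 μm/a
Category bounds: 1.3…25 μm/a bracket r_corr ⇒ C2

C2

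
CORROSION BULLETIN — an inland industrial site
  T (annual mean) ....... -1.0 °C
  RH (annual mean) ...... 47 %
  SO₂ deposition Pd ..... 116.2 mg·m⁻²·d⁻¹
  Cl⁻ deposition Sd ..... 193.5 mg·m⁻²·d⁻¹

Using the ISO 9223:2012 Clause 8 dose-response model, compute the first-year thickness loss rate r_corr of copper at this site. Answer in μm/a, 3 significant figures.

copper: f(T) = +0.126·(T−10) [T≤10 °C] = -1.3860
  SO₂ term: 0.0053·116.2^0.26·exp(0.059·47-1.3860) = 0.07305
  Sd branch = 0.01025·Sd^0.27·e^(0.036·RH+0.049·T) = 0.2196 μm/a
  r_corr = 0.07305 + 0.2196 = 0.2927 μm/a

r_corr = 0.293 μm/a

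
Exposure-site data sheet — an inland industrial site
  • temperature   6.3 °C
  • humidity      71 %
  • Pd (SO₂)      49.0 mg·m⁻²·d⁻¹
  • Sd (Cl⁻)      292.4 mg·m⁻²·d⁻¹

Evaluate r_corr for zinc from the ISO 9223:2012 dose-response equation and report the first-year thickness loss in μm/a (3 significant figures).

zinc: temperature factor f = +0.038·(-3.7) = -0.1406
  sulphur-dioxide contribution → 1.628 μm/a
  chloride contribution → 1.342 μm/a
  total first-year rate 2.97 μm/a

r_corr = 2.97 μm/a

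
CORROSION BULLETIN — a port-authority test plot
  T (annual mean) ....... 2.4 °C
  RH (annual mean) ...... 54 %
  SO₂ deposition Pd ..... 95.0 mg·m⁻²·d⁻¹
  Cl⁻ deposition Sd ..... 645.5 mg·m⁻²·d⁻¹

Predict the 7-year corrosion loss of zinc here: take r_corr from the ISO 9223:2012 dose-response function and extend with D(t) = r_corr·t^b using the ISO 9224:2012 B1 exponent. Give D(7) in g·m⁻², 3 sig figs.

zinc: temperature factor f = +0.038·(-7.6) = -0.2888
  SO₂ term: 0.0129·95.0^0.44·exp(0.046·54-0.2888) = 0.8593
  Cl⁻ term: 0.0175·645.5^0.57·exp(0.008·54+0.085·2.4) = 1.321
  sum: 0.8593 + 1.321 → r_corr = 2.18 μm/a
Power-law: D(7) = r_corr · 7^0.813
  D(7) = 2.18 × 7^0.813 = 2.18 × 4.865 = 10.61 μm
  Mass loss = 10.61 μm × 7.14 g/cm³ = 75.73 g·m⁻²

D(7) = 75.7 g·m⁻²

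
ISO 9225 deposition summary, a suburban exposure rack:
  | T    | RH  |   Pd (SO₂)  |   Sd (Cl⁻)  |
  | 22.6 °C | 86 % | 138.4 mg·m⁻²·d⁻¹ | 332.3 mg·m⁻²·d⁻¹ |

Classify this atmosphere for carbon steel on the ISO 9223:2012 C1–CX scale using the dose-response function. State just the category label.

carbon steel: T>10 °C ⇒ hinge -0.054·(22.6−10) = -0.6804
  Pd branch = 1.77·Pd^0.52·e^(0.02·RH+f) = 64.99 μm/a
  Cl⁻ term: 0.102·332.3^0.62·exp(0.033·86+0.04·22.6) = 157.4
  sum: 64.99 + 157.4 → r_corr = 222.4 μm/a
Category bounds: 200…700 μm/a bracket r_corr ⇒ CX

CX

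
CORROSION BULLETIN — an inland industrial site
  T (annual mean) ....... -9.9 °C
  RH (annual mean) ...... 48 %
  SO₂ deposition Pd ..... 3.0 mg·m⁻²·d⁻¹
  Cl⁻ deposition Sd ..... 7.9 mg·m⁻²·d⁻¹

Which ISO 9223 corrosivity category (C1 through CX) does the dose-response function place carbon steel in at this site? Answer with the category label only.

carbon steel: temperature factor f = +0.150·(-19.9) = -2.9850
  Pd branch = 1.77·Pd^0.52·e^(0.02·RH+f) = 0.4136 μm/a
  Cl⁻ term: 0.102·7.9^0.62·exp(0.033·48+0.04·-9.9) = 1.205
  r_corr = 0.4136 + 1.205 = 1.619 μm/a
Category bounds: 1.3…25 μm/a bracket r_corr ⇒ C2

C2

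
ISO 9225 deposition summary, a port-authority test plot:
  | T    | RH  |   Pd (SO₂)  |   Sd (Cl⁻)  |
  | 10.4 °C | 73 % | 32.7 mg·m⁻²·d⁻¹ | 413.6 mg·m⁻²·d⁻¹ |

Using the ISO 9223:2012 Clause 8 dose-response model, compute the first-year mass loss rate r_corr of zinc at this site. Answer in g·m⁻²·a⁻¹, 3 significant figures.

zinc: f(T) = -0.071·(T−10) [T>10 °C] = -0.0284
  SO₂ term: 0.0129·32.7^0.44·exp(0.046·73-0.0284) = 1.671
  Sd branch = 0.0175·Sd^0.57·e^(0.008·RH+0.085·T) = 2.355 μm/a
  sum: 1.671 + 2.355 → r_corr = 4.026 μm/a
Convert to mass loss: 4.026 μm/a × 7.14 g/cm³ = 28.75 g·m⁻²·a⁻¹

r_corr = 28.7 g·m⁻²·a⁻¹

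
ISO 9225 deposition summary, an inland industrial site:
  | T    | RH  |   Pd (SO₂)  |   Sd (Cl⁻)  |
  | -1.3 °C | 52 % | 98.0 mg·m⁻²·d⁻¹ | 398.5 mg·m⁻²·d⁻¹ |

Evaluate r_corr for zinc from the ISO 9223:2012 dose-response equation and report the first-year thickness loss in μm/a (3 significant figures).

r_corr = 1.41 μm/a

zinc: T≤10 °C ⇒ hinge +0.038·(-1.3−10) = -0.4294
  SO₂ term: 0.0129·98.0^0.44·exp(0.046·52-0.4294) = 0.6904
  Sd branch = 0.0175·Sd^0.57·e^(0.008·RH+0.085·T) = 0.721 μm/a
  sum: 0.6904 + 0.721 → r_corr = 1.411 μm/a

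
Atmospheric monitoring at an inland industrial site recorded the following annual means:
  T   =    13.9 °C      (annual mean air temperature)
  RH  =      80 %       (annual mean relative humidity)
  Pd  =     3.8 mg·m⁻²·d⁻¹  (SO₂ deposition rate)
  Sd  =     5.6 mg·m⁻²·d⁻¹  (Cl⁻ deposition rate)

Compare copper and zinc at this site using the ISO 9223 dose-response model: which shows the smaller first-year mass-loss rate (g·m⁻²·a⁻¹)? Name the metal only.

copper: temperature factor f = -0.080·(3.9) = -0.3120
  Pd branch = 0.0053·Pd^0.26·e^(0.059·RH+f) = 0.6157 μm/a
  Sd branch = 0.01025·Sd^0.27·e^(0.036·RH+0.049·T) = 0.5745 μm/a
  r_corr = 0.6157 + 0.5745 = 1.19 μm/a
  mass loss = 1.19 μm/a × 8.96 g/cm³ = 10.66 g·m⁻²·a⁻¹
zinc: T>10 °C ⇒ hinge -0.071·(13.9−10) = -0.2769
  SO₂ term: 0.0129·3.8^0.44·exp(0.046·80-0.2769) = 0.6977
  Sd branch = 0.0175·Sd^0.57·e^(0.008·RH+0.085·T) = 0.2888 μm/a
  sum: 0.6977 + 0.2888 → r_corr = 0.9864 μm/a
  mass loss = 0.9864 μm/a × 7.14 g/cm³ = 7.043 g·m⁻²·a⁻¹
Ordering by g·m⁻²·a⁻¹: copper (10.7) > zinc (7.04)

zinc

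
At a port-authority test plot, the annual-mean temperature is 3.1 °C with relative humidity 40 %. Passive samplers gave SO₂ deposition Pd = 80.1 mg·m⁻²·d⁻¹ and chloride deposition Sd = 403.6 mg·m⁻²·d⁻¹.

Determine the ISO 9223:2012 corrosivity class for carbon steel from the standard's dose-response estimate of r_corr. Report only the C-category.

carbon steel: f(T) = +0.150·(T−10) [T≤10 °C] = -1.0350
  sulphur-dioxide contribution → 13.67 μm/a
  chloride contribution → 17.84 μm/a
  ⇒ r_corr(carbon steel) = 31.51 μm/a
Category bounds: 25…50 μm/a bracket r_corr ⇒ C3

C3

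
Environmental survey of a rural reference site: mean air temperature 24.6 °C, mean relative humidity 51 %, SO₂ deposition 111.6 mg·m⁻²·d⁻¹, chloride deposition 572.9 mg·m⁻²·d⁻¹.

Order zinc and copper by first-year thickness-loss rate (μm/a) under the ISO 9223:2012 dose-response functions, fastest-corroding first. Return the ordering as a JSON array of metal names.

["zinc", "copper"]

zinc: T>10 °C ⇒ hinge -0.071·(24.6−10) = -1.0366
  Pd branch = 0.0129·Pd^0.44·e^(0.046·RH+f) = 0.3804 μm/a
  Sd branch = 0.0175·Sd^0.57·e^(0.008·RH+0.085·T) = 7.951 μm/a
  r_corr = 0.3804 + 7.951 = 8.332 μm/a
copper: temperature factor f = -0.080·(14.6) = -1.1680
  Pd branch = 0.0053·Pd^0.26·e^(0.059·RH+f) = 0.1138 μm/a
  Cl⁻ term: 0.01025·572.9^0.27·exp(0.036·51+0.049·24.6) = 1.192
  sum: 0.1138 + 1.192 → r_corr = 1.306 μm/a
Ordering by μm/a: zinc (8.33) > copper (1.31)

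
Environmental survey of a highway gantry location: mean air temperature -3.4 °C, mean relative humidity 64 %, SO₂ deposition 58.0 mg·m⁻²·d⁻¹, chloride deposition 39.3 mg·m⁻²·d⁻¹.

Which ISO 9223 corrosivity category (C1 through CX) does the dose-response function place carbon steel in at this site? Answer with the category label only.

C2

carbon steel: f(T) = +0.150·(T−10) [T≤10 °C] = -2.0100
  Pd branch = 1.77·Pd^0.52·e^(0.02·RH+f) = 7.046 μm/a
  Sd branch = 0.102·Sd^0.62·e^(0.033·RH+0.04·T) = 7.166 μm/a
  sum: 7.046 + 7.166 → r_corr = 14.21 μm/a
ISO 9223 Table 2 (carbon steel): 1.3 < 14.2 ≤ 25 μm/a ⇒ C2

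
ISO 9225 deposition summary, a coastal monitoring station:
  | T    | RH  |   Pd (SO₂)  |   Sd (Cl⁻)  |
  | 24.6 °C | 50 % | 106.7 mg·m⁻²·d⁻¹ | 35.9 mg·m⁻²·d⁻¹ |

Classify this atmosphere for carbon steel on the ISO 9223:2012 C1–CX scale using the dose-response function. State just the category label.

C3

carbon steel: T>10 °C ⇒ hinge -0.054·(24.6−10) = -0.7884
  Pd branch = 1.77·Pd^0.52·e^(0.02·RH+f) = 24.8 μm/a
  Cl⁻ term: 0.102·35.9^0.62·exp(0.033·50+0.04·24.6) = 13.08
  sum: 24.8 + 13.08 → r_corr = 37.89 μm/a
37.9 μm/a falls in (25, 50] for carbon steel → category C3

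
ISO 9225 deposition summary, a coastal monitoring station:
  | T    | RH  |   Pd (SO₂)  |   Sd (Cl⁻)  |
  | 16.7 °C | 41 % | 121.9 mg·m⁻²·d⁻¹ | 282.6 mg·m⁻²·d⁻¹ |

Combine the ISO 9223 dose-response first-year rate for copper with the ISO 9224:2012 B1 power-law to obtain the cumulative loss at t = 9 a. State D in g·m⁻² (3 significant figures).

copper: temperature factor f = -0.080·(6.7) = -0.5360
  SO₂ term: 0.0053·121.9^0.26·exp(0.059·41-0.5360) = 0.1215
  Cl⁻ term: 0.01025·282.6^0.27·exp(0.036·41+0.049·16.7) = 0.4666
  r_corr = 0.1215 + 0.4666 = 0.5881 μm/a
Long-term exponent b (ISO 9224 Table 2, B1) = 0.667
  D(9) = 0.5881 × 9^0.667 = 0.5881 × 4.33 = 2.546 μm
  Mass loss = 2.546 μm × 8.96 g/cm³ = 22.81 g·m⁻²

D(9) = 22.8 g·m⁻²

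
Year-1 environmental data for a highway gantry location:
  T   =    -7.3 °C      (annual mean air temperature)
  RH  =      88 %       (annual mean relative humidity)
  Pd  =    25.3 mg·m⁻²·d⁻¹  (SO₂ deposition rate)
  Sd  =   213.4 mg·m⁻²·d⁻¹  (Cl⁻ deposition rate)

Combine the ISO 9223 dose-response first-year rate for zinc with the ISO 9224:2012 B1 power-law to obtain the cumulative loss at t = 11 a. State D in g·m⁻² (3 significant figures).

D(11) = 99.9 g·m⁻²

zinc: T≤10 °C ⇒ hinge +0.038·(-7.3−10) = -0.6574
  SO₂ term: 0.0129·25.3^0.44·exp(0.046·88-0.6574) = 1.587
  Cl⁻ term: 0.0175·213.4^0.57·exp(0.008·88+0.085·-7.3) = 0.4045
  r_corr = 1.587 + 0.4045 = 1.991 μm/a
Power-law: D(11) = r_corr · 11^0.813
  D(11) = 1.991 × 11^0.813 = 1.991 × 7.025 = 13.99 μm
  Mass loss = 13.99 μm × 7.14 g/cm³ = 99.88 g·m⁻²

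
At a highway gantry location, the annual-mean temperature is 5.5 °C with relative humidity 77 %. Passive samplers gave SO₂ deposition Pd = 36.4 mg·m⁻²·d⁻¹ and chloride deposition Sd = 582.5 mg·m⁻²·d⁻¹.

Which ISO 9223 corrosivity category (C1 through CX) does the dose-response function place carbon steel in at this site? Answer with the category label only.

carbon steel: temperature factor f = +0.150·(-4.5) = -0.6750
  sulphur-dioxide contribution → 27.25 μm/a
  chloride contribution → 83.59 μm/a
  ⇒ r_corr(carbon steel) = 110.8 μm/a
Category bounds: 80…200 μm/a bracket r_corr ⇒ C5

C5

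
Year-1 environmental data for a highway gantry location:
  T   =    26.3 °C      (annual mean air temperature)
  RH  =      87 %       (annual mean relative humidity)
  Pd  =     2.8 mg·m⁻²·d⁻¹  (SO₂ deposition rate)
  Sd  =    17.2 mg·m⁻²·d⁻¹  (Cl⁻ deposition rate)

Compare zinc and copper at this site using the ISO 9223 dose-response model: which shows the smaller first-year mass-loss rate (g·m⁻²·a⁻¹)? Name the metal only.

zinc

zinc: f(T) = -0.071·(T−10) [T>10 °C] = -1.1573
  Pd branch = 0.0129·Pd^0.44·e^(0.046·RH+f) = 0.349 μm/a
  Sd branch = 0.0175·Sd^0.57·e^(0.008·RH+0.085·T) = 1.661 μm/a
  sum: 0.349 + 1.661 → r_corr = 2.01 μm/a
  mass loss = 2.01 μm/a × 7.14 g/cm³ = 14.35 g·m⁻²·a⁻¹
copper: f(T) = -0.080·(T−10) [T>10 °C] = -1.3040
  Pd branch = 0.0053·Pd^0.26·e^(0.059·RH+f) = 0.3188 μm/a
  Sd branch = 0.01025·Sd^0.27·e^(0.036·RH+0.049·T) = 1.837 μm/a
  sum: 0.3188 + 1.837 → r_corr = 2.156 μm/a
  mass loss = 2.156 μm/a × 8.96 g/cm³ = 19.32 g·m⁻²·a⁻¹
Ordering by g·m⁻²·a⁻¹: copper (19.3) > zinc (14.4)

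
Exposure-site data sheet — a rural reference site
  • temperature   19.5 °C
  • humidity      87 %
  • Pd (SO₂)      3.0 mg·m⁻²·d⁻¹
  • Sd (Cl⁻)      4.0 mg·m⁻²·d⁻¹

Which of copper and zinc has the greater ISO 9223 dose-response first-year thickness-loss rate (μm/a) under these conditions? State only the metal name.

copper: temperature factor f = -0.080·(9.5) = -0.7600
  sulphur-dioxide contribution → 0.5591 μm/a
  chloride contribution → 0.8881 μm/a
  total first-year rate 1.447 μm/a
zinc: temperature factor f = -0.071·(9.5) = -0.6745
  sulphur-dioxide contribution → 0.583 μm/a
  chloride contribution → 0.4058 μm/a
  ⇒ r_corr(zinc) = 0.9888 μm/a
Ordering by μm/a: copper (1.45) > zinc (0.989)

copper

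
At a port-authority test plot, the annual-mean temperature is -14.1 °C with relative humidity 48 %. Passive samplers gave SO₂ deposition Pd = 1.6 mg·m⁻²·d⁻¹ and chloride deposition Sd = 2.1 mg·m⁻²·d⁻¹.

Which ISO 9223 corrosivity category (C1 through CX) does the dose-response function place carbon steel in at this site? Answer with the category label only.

carbon steel: temperature factor f = +0.150·(-24.1) = -3.6150
  sulphur-dioxide contribution → 0.1589 μm/a
  chloride contribution → 0.4481 μm/a
  total first-year rate 0.607 μm/a
0.607 μm/a falls in (0, 1.3] for carbon steel → category C1

C1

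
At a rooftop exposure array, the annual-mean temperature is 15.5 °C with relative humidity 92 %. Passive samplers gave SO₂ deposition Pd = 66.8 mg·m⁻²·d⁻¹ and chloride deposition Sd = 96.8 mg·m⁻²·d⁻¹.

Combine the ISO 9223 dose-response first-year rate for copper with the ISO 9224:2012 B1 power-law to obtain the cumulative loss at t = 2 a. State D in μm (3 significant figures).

copper: f(T) = -0.080·(T−10) [T>10 °C] = -0.4400
  sulphur-dioxide contribution → 2.317 μm/a
  chloride contribution → 2.066 μm/a
  ⇒ r_corr(copper) = 4.383 μm/a
Long-term exponent b (ISO 9224 Table 2, B1) = 0.667
  D(2) = 4.383 × 2^0.667 = 4.383 × 1.588 = 6.96 μm

D(2) = 6.96 μm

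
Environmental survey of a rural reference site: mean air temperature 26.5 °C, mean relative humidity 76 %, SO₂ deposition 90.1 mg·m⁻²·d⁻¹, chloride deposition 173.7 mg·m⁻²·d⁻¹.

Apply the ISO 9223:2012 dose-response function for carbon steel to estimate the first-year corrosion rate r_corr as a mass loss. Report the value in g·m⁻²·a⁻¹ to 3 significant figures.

r_corr = 965 g·m⁻²·a⁻¹

carbon steel: f(T) = -0.054·(T−10) [T>10 °C] = -0.8910
  sulphur-dioxide contribution → 34.48 μm/a
  chloride contribution → 88.48 μm/a
  total first-year rate 123 μm/a
Convert to mass loss: 123 μm/a × 7.85 g/cm³ = 965.2 g·m⁻²·a⁻¹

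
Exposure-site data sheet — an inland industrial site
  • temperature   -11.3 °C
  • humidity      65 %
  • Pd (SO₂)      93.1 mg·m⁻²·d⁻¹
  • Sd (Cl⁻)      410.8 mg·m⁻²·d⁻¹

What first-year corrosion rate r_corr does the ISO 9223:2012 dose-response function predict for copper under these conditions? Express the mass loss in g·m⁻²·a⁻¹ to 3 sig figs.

r_corr = 3.27 g·m⁻²·a⁻¹

copper: f(T) = +0.126·(T−10) [T≤10 °C] = -2.6838
  SO₂ term: 0.0053·93.1^0.26·exp(0.059·65-2.6838) = 0.05447
  Cl⁻ term: 0.01025·410.8^0.27·exp(0.036·65+0.049·-11.3) = 0.3106
  r_corr = 0.05447 + 0.3106 = 0.3651 μm/a
Convert to mass loss: 0.3651 μm/a × 8.96 g/cm³ = 3.271 g·m⁻²·a⁻¹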